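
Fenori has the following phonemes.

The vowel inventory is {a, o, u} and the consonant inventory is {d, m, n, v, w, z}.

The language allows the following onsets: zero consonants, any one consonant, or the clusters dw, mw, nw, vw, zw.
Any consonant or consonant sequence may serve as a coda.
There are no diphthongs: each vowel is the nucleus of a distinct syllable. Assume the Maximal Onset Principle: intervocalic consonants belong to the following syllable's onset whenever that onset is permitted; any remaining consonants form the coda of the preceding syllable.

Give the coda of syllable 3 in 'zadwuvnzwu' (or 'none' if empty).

none

The vowels are a, u, u — 3 nuclei, so 3 syllables.
σ1/σ2 boundary: /dw/ is a licit onset in full, so it all attaches to the next syllable.
σ2/σ3 boundary: cluster /vnzw/ — the longest permitted-onset suffix is /zw/; onset = /zw/, preceding coda = /vn/.
Syllabification: za.dwuvn.zwu.
Syllable 3 is /zwu/: onset /zw/, nucleus /u/, coda ∅.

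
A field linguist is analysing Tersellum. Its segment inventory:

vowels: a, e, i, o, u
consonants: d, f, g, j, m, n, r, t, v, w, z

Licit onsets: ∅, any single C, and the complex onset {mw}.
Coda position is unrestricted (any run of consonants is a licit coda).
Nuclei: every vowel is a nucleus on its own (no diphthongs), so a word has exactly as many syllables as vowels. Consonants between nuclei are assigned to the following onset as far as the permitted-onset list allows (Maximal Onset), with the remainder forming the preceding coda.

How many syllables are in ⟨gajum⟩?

2

Nuclei (vowels): a, u → 2 syllables.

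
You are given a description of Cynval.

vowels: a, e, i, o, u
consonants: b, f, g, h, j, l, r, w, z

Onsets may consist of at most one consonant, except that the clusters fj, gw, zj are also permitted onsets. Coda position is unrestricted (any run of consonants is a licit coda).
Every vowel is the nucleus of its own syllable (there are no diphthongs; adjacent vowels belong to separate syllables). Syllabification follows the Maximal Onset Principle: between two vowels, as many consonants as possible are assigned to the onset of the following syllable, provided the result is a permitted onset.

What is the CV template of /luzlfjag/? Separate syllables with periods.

Nuclei (vowels): u, a → 2 syllables.
/u…a/ gap (V1→V2): cluster /zlfj/ — the longest permitted-onset suffix is /fj/; onset = /fj/, preceding coda = /zl/.
Putting it together: luzl.fjag.
Mapping each syllable to C/V: /luzl/ → CVCC, /fjag/ → CCVC.

CVCC.CCVC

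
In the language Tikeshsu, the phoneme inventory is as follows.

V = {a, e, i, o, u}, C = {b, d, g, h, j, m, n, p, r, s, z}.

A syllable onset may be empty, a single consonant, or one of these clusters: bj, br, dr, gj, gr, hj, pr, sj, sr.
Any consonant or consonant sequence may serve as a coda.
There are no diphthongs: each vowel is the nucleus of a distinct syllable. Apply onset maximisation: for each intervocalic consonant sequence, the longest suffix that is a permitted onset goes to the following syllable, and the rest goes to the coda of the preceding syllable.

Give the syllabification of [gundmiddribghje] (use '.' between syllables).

gund.mid.dribg.hje

Nuclei (vowels): u, i, i, e → 4 syllables.
σ1/σ2 boundary: /ndm/; trying suffixes from longest down, /m/ is the first permitted one, so coda /nd/ | onset /m/.
σ2/σ3 boundary: /ddr/; trying suffixes from longest down, /dr/ is the first permitted one, so coda /d/ | onset /dr/.
σ3/σ4 boundary: /bghj/; trying suffixes from longest down, /hj/ is the first permitted one, so coda /bg/ | onset /hj/.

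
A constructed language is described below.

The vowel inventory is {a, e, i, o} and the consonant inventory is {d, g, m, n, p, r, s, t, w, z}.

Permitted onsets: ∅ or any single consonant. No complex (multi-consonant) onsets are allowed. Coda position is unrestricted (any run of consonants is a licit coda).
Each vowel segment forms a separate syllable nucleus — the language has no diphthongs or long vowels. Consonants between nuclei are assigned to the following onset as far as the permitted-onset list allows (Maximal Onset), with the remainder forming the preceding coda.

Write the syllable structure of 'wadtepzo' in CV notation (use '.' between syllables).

CVC.CVC.CV

Vowels present: a, e, o; each is a nucleus, giving 3 syllables.
Between /a/ (V1) and /e/ (V2): cluster /dt/ — the longest permitted-onset suffix is /t/; onset = /t/, preceding coda = /d/.
Between /e/ (V2) and /o/ (V3): /pz/; trying suffixes from longest down, /z/ is the first permitted one, so coda /p/ | onset /z/.
Result: wad.tep.zo.
Mapping each syllable to C/V: /wad/ → CVC, /tep/ → CVC, /zo/ → CV.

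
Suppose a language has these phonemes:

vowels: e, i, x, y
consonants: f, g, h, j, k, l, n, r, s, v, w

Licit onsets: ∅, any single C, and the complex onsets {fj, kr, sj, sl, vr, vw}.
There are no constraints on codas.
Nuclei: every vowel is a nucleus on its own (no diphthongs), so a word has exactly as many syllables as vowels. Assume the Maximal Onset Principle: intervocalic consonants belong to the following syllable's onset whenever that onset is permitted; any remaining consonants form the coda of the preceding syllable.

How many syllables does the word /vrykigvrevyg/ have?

4

Nuclei (vowels): y, i, e, y → 4 syllables.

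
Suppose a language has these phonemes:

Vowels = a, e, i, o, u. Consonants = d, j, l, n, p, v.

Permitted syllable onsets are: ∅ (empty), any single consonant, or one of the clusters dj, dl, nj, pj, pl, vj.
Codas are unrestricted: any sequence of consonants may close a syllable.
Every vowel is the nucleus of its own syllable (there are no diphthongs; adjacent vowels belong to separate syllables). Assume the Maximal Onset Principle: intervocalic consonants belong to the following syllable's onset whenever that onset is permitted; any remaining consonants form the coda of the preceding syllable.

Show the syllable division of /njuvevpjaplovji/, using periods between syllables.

nju.vev.pja.plo.vji

The vowels are u, e, a, o, i — 5 nuclei, so 5 syllables.
Between /u/ (V1) and /e/ (V2): /v/ → onset of the next syllable (single consonants are always licit onsets).
Between /e/ (V2) and /a/ (V3): /vpj/ splits as /v/ + /pj/ (/pj/ is the longest suffix that is a licit onset).
Between /a/ (V3) and /o/ (V4): /pl/ — entire cluster is a permitted onset → onset /pl/, coda ∅.
Between /o/ (V4) and /i/ (V5): /vj/ is a licit onset in full, so it all attaches to the next syllable.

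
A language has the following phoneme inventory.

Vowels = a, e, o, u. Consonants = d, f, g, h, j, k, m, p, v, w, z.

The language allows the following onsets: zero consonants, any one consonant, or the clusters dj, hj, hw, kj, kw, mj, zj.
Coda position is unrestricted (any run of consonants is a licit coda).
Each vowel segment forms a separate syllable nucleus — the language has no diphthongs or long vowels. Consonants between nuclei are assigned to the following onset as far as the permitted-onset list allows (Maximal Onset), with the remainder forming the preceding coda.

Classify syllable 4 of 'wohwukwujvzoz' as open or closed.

Vowels present: o, u, u, o; each is a nucleus, giving 4 syllables.
V1 /o/ – V2 /u/: /hw/ is a licit onset in full, so it all attaches to the next syllable.
V2 /u/ – V3 /u/: cluster /kw/ — /kw/ is itself a permitted onset, so the whole cluster goes right; preceding coda = ∅.
V3 /u/ – V4 /o/: cluster /jvz/ — the longest permitted-onset suffix is /z/; onset = /z/, preceding coda = /jv/.
So the parse is wo.hwu.kwujv.zoz.
Syllable 4 is /zoz/ with coda /z/, so it is closed.

closed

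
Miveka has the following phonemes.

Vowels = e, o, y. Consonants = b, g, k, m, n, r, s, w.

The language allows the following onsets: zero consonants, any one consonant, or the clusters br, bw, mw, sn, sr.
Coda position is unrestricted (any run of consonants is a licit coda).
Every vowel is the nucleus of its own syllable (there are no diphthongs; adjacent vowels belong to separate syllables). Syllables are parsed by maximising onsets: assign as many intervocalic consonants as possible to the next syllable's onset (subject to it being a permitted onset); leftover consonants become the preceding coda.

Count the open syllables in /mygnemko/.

1

Vowels present: y, e, o; each is a nucleus, giving 3 syllables.
σ1/σ2 boundary: cluster /gn/ — the longest permitted-onset suffix is /n/; onset = /n/, preceding coda = /g/.
σ2/σ3 boundary: /mk/ splits as /m/ + /k/ (/k/ is the longest suffix that is a licit onset).
Syllabification: myg.nem.ko.
Classifying each syllable: /myg/ (closed), /nem/ (closed), /ko/ (open).
Open syllables: 1.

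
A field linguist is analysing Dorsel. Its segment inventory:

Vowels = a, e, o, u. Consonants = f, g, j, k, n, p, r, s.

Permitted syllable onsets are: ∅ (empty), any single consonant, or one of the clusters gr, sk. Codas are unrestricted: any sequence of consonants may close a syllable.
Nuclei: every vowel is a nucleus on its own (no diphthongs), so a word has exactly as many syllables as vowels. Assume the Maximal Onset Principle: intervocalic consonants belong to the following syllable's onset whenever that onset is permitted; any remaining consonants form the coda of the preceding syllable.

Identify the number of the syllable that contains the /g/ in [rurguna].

Vowels present: u, u, a; each is a nucleus, giving 3 syllables.
σ1/σ2 boundary: /rg/ splits as /r/ + /g/ (/g/ is the longest suffix that is a licit onset).
σ2/σ3 boundary: /n/ is a single consonant, so it becomes the next onset.
So the parse is rur.gu.na.
The /g/ is in the onset of syllable 2 (/gu/).

2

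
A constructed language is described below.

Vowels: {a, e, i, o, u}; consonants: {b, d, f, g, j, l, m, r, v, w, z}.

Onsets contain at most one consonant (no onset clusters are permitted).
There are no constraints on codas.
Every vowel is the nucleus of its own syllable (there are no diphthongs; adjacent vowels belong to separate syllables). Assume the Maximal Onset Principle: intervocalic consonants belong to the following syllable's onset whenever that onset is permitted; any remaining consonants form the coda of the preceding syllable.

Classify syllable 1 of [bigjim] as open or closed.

Nuclei (vowels): i, i → 2 syllables.
/i…i/ gap (V1→V2): /gj/; trying suffixes from longest down, /j/ is the first permitted one, so coda /g/ | onset /j/.
So the parse is big.jim.
Syllable 1 is /big/ with coda /g/, so it is closed.

closed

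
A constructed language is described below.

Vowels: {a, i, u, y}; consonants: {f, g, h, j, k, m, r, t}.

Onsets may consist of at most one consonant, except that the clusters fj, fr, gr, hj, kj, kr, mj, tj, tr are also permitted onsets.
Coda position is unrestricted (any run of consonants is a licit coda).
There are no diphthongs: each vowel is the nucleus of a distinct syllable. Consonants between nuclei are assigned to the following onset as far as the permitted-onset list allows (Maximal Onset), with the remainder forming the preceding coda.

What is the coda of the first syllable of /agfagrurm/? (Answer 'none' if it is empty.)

g

Nuclei (vowels): a, a, u → 3 syllables.
/a…a/ gap (V1→V2): /gf/ splits as /g/ + /f/ (/f/ is the longest suffix that is a licit onset).
/a…u/ gap (V2→V3): cluster /gr/ — /gr/ is itself a permitted onset, so the whole cluster goes right; preceding coda = ∅.
Syllabification: ag.fa.grurm.
Syllable 1 is /ag/: onset ∅, nucleus /a/, coda /g/.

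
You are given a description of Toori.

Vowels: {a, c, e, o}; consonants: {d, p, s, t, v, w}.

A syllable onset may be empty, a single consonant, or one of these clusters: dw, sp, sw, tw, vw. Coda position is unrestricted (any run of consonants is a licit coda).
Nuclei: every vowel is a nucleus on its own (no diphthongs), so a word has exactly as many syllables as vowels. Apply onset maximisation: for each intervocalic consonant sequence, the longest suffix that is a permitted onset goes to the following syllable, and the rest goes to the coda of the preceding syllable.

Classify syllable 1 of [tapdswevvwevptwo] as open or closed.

closed

Nuclei (vowels): a, e, e, o → 4 syllables.
V1 /a/ – V2 /e/: /pdsw/; trying suffixes from longest down, /sw/ is the first permitted one, so coda /pd/ | onset /sw/.
V2 /e/ – V3 /e/: cluster /vvw/ — the longest permitted-onset suffix is /vw/; onset = /vw/, preceding coda = /v/.
V3 /e/ – V4 /o/: cluster /vptw/ — the longest permitted-onset suffix is /tw/; onset = /tw/, preceding coda = /vp/.
Result: tapd.swev.vwevp.two.
Syllable 1 is /tapd/ with coda /pd/, so it is closed.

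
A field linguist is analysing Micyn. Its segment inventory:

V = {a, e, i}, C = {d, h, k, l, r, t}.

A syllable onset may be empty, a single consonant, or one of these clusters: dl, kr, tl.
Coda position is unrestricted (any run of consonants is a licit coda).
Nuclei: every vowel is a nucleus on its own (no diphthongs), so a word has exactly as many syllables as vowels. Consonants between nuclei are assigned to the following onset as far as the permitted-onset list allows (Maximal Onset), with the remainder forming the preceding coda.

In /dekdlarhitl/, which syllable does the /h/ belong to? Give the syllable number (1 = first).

Nuclei (vowels): e, a, i → 3 syllables.
/e…a/ gap (V1→V2): /kdl/; trying suffixes from longest down, /dl/ is the first permitted one, so coda /k/ | onset /dl/.
/a…i/ gap (V2→V3): /rh/ — longest licit onset from the right is /h/, leaving /r/ as coda.
Syllabification: dek.dlar.hitl.
The /h/ is in the onset of syllable 3 (/hitl/).

3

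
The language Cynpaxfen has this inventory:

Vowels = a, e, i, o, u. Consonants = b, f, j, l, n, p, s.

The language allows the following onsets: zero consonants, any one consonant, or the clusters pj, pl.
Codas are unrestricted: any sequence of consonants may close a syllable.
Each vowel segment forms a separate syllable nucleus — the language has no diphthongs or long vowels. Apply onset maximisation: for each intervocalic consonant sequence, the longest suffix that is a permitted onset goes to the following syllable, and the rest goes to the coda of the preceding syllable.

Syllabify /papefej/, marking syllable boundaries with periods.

pa.pe.fej

The vowels are a, e, e — 3 nuclei, so 3 syllables.
Between /a/ (V1) and /e/ (V2): /p/ is a single consonant, so it becomes the next onset.
Between /e/ (V2) and /e/ (V3): /f/ → onset of the next syllable (single consonants are always licit onsets).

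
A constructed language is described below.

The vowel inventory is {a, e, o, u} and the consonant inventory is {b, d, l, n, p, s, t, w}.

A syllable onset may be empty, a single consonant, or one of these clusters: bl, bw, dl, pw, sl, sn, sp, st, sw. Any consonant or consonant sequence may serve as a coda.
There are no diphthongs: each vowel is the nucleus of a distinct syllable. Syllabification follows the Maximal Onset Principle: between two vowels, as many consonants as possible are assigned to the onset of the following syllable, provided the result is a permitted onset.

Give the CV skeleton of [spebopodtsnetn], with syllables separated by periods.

Vowels present: e, o, o, e; each is a nucleus, giving 4 syllables.
Between /e/ (V1) and /o/ (V2): /b/ is a single consonant, so it becomes the next onset.
Between /o/ (V2) and /o/ (V3): /p/ → onset of the next syllable (single consonants are always licit onsets).
Between /o/ (V3) and /e/ (V4): /dtsn/ splits as /dt/ + /sn/ (/sn/ is the longest suffix that is a licit onset).
Syllabification: spe.bo.podt.snetn.
Mapping each syllable to C/V: /spe/ → CCV, /bo/ → CV, /podt/ → CVCC, /snetn/ → CCVCC.

CCV.CV.CVCC.CCVCC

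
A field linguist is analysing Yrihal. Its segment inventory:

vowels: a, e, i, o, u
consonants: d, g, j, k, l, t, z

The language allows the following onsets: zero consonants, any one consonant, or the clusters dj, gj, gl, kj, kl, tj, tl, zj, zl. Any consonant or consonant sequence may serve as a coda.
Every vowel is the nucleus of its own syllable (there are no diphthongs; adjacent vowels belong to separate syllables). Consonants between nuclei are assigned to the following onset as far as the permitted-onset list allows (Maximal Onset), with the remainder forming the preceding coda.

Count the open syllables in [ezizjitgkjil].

2

The vowels are e, i, i, i — 4 nuclei, so 4 syllables.
/e…i/ gap (V1→V2): /z/ is a single consonant, so it becomes the next onset.
/i…i/ gap (V2→V3): /zj/ — entire cluster is a permitted onset → onset /zj/, coda ∅.
/i…i/ gap (V3→V4): cluster /tgkj/ — the longest permitted-onset suffix is /kj/; onset = /kj/, preceding coda = /tg/.
Putting it together: e.zi.zjitg.kjil.
Classifying each syllable: /e/ (open), /zi/ (open), /zjitg/ (closed), /kjil/ (closed).
Open syllables: 2.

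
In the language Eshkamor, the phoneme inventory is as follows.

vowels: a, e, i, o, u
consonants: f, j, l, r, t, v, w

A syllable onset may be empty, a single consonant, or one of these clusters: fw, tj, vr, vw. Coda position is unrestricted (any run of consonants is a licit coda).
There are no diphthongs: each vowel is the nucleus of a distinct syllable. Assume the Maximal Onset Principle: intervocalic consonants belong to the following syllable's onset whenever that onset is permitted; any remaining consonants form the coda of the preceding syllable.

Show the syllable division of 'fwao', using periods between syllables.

Nuclei (vowels): a, o → 2 syllables.
σ1/σ2 boundary: nothing intervenes; syllable break is V.V.

fwa.o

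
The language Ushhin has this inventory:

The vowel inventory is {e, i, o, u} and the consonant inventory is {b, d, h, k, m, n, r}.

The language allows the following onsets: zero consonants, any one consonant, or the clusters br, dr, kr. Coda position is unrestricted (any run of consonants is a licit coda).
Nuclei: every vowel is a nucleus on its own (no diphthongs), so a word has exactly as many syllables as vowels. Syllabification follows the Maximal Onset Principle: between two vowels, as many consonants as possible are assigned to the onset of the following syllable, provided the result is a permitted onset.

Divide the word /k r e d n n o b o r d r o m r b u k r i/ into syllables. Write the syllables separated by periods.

The vowels are e, o, o, o, u, i — 6 nuclei, so 6 syllables.
V1 /e/ – V2 /o/: cluster /dnn/ — the longest permitted-onset suffix is /n/; onset = /n/, preceding coda = /dn/.
V2 /o/ – V3 /o/: /b/ → onset of the next syllable (single consonants are always licit onsets).
V3 /o/ – V4 /o/: /rdr/ splits as /r/ + /dr/ (/dr/ is the longest suffix that is a licit onset).
V4 /o/ – V5 /u/: /mrb/ splits as /mr/ + /b/ (/b/ is the longest suffix that is a licit onset).
V5 /u/ – V6 /i/: cluster /kr/ — /kr/ is itself a permitted onset, so the whole cluster goes right; preceding coda = ∅.

kredn.no.bor.dromr.bu.kri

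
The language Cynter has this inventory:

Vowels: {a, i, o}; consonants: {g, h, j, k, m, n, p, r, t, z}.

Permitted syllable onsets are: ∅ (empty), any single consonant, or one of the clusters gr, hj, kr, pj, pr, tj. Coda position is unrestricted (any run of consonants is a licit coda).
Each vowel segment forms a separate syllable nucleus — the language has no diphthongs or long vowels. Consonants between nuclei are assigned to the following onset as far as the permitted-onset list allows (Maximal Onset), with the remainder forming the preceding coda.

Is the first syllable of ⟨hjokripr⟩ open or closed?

Nuclei (vowels): o, i → 2 syllables.
V1 /o/ – V2 /i/: cluster /kr/ — /kr/ is itself a permitted onset, so the whole cluster goes right; preceding coda = ∅.
So the parse is hjo.kripr.
Syllable 1 is /hjo/; it ends in its nucleus with no coda, so it is open.

open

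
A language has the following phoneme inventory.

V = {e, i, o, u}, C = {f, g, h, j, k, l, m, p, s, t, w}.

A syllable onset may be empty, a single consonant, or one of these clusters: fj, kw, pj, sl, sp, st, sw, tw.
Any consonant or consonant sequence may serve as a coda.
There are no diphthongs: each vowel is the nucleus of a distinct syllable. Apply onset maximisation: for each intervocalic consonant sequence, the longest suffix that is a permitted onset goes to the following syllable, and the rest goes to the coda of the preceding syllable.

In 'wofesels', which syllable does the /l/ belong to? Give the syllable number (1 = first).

3

Vowels present: o, e, e; each is a nucleus, giving 3 syllables.
Between /o/ (V1) and /e/ (V2): /f/ → onset of the next syllable (single consonants are always licit onsets).
Between /e/ (V2) and /e/ (V3): /s/ is a single consonant, so it becomes the next onset.
Syllabification: wo.fe.sels.
The /l/ is in the coda of syllable 3 (/sels/).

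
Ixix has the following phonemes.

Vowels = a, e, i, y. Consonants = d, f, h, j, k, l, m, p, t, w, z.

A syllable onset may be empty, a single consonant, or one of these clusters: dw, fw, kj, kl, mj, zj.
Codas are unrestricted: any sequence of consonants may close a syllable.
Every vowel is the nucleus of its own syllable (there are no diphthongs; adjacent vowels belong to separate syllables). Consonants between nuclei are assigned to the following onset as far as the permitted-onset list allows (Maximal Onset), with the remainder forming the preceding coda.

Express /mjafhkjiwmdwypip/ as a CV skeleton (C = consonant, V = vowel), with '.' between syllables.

CCVCC.CCVCC.CCV.CVC

Nuclei (vowels): a, i, y, i → 4 syllables.
/a…i/ gap (V1→V2): /fhkj/; trying suffixes from longest down, /kj/ is the first permitted one, so coda /fh/ | onset /kj/.
/i…y/ gap (V2→V3): /wmdw/ splits as /wm/ + /dw/ (/dw/ is the longest suffix that is a licit onset).
/y…i/ gap (V3→V4): just /p/ — single C goes to the following onset.
Putting it together: mjafh.kjiwm.dwy.pip.
Mapping each syllable to C/V: /mjafh/ → CCVCC, /kjiwm/ → CCVCC, /dwy/ → CCV, /pip/ → CVC.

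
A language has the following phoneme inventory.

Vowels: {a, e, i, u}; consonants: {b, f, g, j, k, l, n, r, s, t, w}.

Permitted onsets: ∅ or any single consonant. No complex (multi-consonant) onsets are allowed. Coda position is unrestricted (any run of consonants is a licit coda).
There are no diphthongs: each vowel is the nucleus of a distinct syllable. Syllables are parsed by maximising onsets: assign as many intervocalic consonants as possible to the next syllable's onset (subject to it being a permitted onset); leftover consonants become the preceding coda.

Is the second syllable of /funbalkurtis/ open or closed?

The vowels are u, a, u, i — 4 nuclei, so 4 syllables.
σ1/σ2 boundary: /nb/ splits as /n/ + /b/ (/b/ is the longest suffix that is a licit onset).
σ2/σ3 boundary: /lk/ splits as /l/ + /k/ (/k/ is the longest suffix that is a licit onset).
σ3/σ4 boundary: cluster /rt/ — the longest permitted-onset suffix is /t/; onset = /t/, preceding coda = /r/.
Syllabification: fun.bal.kur.tis.
Syllable 2 is /bal/ with coda /l/, so it is closed.

closed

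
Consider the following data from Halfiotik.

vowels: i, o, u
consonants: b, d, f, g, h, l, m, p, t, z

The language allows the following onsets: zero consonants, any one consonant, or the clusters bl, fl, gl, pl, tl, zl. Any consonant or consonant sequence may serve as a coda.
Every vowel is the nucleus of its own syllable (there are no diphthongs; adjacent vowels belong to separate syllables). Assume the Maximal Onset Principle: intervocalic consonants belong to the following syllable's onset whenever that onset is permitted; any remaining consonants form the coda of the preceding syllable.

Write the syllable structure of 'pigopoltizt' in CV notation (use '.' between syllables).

CV.CV.CVC.CVCC

The vowels are i, o, o, i — 4 nuclei, so 4 syllables.
Between /i/ (V1) and /o/ (V2): /g/ → onset of the next syllable (single consonants are always licit onsets).
Between /o/ (V2) and /o/ (V3): just /p/ — single C goes to the following onset.
Between /o/ (V3) and /i/ (V4): /lt/ splits as /l/ + /t/ (/t/ is the longest suffix that is a licit onset).
Result: pi.go.pol.tizt.
Mapping each syllable to C/V: /pi/ → CV, /go/ → CV, /pol/ → CVC, /tizt/ → CVCC.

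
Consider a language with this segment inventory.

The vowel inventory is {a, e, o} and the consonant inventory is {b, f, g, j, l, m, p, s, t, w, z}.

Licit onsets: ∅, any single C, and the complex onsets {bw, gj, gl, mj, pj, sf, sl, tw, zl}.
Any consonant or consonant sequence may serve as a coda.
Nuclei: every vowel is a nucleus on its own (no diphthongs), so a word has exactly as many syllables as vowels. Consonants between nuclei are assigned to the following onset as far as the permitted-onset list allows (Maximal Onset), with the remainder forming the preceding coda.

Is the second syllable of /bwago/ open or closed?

open

The vowels are a, o — 2 nuclei, so 2 syllables.
Between /a/ (V1) and /o/ (V2): /g/ → onset of the next syllable (single consonants are always licit onsets).
So the parse is bwa.go.
Syllable 2 is /go/; it ends in its nucleus with no coda, so it is open.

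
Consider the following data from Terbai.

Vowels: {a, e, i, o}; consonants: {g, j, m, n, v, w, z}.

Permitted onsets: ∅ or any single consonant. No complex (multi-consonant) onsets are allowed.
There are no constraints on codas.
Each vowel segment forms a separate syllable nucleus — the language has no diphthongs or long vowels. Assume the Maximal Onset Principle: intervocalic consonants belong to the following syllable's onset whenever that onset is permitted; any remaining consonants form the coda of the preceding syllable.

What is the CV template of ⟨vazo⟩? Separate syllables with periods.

CV.CV

The vowels are a, o — 2 nuclei, so 2 syllables.
Between /a/ (V1) and /o/ (V2): /z/ is a single consonant, so it becomes the next onset.
So the parse is va.zo.
Mapping each syllable to C/V: /va/ → CV, /zo/ → CV.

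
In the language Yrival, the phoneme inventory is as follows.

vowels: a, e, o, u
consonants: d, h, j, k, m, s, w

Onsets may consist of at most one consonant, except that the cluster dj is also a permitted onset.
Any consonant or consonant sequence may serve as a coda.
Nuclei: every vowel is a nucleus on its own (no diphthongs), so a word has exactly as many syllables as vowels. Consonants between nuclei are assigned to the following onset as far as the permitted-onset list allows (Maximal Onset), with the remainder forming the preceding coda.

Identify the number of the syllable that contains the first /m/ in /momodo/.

1

The vowels are o, o, o — 3 nuclei, so 3 syllables.
V1 /o/ – V2 /o/: /m/ → onset of the next syllable (single consonants are always licit onsets).
V2 /o/ – V3 /o/: /d/ is a single consonant, so it becomes the next onset.
Result: mo.mo.do.
The first /m/ is in the onset of syllable 1 (/mo/).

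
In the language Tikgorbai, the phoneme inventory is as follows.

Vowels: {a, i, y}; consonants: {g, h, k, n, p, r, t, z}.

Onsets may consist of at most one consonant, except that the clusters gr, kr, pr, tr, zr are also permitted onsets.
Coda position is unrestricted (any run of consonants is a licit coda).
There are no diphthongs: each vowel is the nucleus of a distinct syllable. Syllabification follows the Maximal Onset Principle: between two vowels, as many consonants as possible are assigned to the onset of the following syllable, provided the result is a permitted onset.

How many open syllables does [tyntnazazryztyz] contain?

Vowels present: y, a, a, y, y; each is a nucleus, giving 5 syllables.
/y…a/ gap (V1→V2): cluster /ntn/ — the longest permitted-onset suffix is /n/; onset = /n/, preceding coda = /nt/.
/a…a/ gap (V2→V3): /z/ → onset of the next syllable (single consonants are always licit onsets).
/a…y/ gap (V3→V4): /zr/ — entire cluster is a permitted onset → onset /zr/, coda ∅.
/y…y/ gap (V4→V5): cluster /zt/ — the longest permitted-onset suffix is /t/; onset = /t/, preceding coda = /z/.
Putting it together: tynt.na.za.zryz.tyz.
Classifying each syllable: /tynt/ (closed), /na/ (open), /za/ (open), /zryz/ (closed), /tyz/ (closed).
Open syllables: 2.

2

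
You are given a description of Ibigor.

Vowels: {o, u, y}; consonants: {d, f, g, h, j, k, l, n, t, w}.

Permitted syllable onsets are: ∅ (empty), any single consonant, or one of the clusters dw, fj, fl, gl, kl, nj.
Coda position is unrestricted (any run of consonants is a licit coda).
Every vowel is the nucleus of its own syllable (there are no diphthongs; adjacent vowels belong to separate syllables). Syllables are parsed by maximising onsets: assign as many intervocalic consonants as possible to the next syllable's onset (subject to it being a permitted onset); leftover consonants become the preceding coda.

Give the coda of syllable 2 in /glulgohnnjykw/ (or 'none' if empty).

Vowels present: u, o, y; each is a nucleus, giving 3 syllables.
Between /u/ (V1) and /o/ (V2): /lg/ — longest licit onset from the right is /g/, leaving /l/ as coda.
Between /o/ (V2) and /y/ (V3): /hnnj/; trying suffixes from longest down, /nj/ is the first permitted one, so coda /hn/ | onset /nj/.
Result: glul.gohn.njykw.
Syllable 2 is /gohn/: onset /g/, nucleus /o/, coda /hn/.

hn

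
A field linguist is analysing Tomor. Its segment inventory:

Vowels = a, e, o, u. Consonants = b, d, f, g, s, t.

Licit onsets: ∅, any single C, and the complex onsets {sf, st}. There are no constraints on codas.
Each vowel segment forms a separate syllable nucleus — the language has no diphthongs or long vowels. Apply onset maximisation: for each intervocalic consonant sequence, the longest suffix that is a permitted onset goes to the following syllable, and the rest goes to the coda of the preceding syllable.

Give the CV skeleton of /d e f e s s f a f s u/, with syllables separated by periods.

The vowels are e, e, a, u — 4 nuclei, so 4 syllables.
σ1/σ2 boundary: just /f/ — single C goes to the following onset.
σ2/σ3 boundary: /ssf/ — longest licit onset from the right is /sf/, leaving /s/ as coda.
σ3/σ4 boundary: /fs/ splits as /f/ + /s/ (/s/ is the longest suffix that is a licit onset).
Result: de.fes.sfaf.su.
Mapping each syllable to C/V: /de/ → CV, /fes/ → CVC, /sfaf/ → CCVC, /su/ → CV.

CV.CVC.CCVC.CV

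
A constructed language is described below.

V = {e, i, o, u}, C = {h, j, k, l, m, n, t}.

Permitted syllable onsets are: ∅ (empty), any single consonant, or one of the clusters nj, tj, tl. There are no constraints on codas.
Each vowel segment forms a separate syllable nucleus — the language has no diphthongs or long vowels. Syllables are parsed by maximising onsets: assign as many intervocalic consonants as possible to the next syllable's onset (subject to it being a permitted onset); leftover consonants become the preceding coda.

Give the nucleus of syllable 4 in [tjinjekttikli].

i

Nuclei (vowels): i, e, i, i → 4 syllables.
The fourth nucleus (vowel 4 from the left) is /i/.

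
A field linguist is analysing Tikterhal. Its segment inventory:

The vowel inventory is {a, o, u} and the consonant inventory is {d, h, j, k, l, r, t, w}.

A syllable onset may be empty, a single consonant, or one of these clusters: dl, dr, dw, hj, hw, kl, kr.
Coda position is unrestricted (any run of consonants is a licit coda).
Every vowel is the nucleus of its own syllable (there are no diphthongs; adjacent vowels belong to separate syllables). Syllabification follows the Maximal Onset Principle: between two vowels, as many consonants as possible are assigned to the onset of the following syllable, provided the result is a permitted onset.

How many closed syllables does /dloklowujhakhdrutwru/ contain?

3

Vowels present: o, o, u, a, u, u; each is a nucleus, giving 6 syllables.
σ1/σ2 boundary: /kl/ is a licit onset in full, so it all attaches to the next syllable.
σ2/σ3 boundary: /w/ → onset of the next syllable (single consonants are always licit onsets).
σ3/σ4 boundary: cluster /jh/ — the longest permitted-onset suffix is /h/; onset = /h/, preceding coda = /j/.
σ4/σ5 boundary: cluster /khdr/ — the longest permitted-onset suffix is /dr/; onset = /dr/, preceding coda = /kh/.
σ5/σ6 boundary: /twr/ splits as /tw/ + /r/ (/r/ is the longest suffix that is a licit onset).
So the parse is dlo.klo.wuj.hakh.drutw.ru.
Classifying each syllable: /dlo/ (open), /klo/ (open), /wuj/ (closed), /hakh/ (closed), /drutw/ (closed), /ru/ (open).
Closed syllables: 3.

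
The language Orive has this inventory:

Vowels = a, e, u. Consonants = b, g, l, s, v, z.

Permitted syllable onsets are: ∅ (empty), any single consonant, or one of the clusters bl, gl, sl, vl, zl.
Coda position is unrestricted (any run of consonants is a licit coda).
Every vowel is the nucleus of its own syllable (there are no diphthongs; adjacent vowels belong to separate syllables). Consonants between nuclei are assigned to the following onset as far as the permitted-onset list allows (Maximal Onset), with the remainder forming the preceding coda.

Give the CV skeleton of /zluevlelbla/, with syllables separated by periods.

Nuclei (vowels): u, e, e, a → 4 syllables.
Between /u/ (V1) and /e/ (V2): nothing intervenes; syllable break is V.V.
Between /e/ (V2) and /e/ (V3): cluster /vl/ — /vl/ is itself a permitted onset, so the whole cluster goes right; preceding coda = ∅.
Between /e/ (V3) and /a/ (V4): /lbl/ — longest licit onset from the right is /bl/, leaving /l/ as coda.
Syllabification: zlu.e.vlel.bla.
Mapping each syllable to C/V: /zlu/ → CCV, /e/ → V, /vlel/ → CCVC, /bla/ → CCV.

CCV.V.CCVC.CCV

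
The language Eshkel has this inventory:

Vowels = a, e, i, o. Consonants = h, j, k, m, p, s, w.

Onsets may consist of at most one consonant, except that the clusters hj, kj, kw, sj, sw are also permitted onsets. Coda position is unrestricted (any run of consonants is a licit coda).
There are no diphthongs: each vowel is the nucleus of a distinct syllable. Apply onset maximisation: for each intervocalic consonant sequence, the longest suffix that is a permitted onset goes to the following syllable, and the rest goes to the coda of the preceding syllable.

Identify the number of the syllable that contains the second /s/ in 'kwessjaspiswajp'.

Vowels present: e, a, i, a; each is a nucleus, giving 4 syllables.
V1 /e/ – V2 /a/: /ssj/ splits as /s/ + /sj/ (/sj/ is the longest suffix that is a licit onset).
V2 /a/ – V3 /i/: cluster /sp/ — the longest permitted-onset suffix is /p/; onset = /p/, preceding coda = /s/.
V3 /i/ – V4 /a/: /sw/ — entire cluster is a permitted onset → onset /sw/, coda ∅.
Putting it together: kwes.sjas.pi.swajp.
The second /s/ is in the onset of syllable 2 (/sjas/).

2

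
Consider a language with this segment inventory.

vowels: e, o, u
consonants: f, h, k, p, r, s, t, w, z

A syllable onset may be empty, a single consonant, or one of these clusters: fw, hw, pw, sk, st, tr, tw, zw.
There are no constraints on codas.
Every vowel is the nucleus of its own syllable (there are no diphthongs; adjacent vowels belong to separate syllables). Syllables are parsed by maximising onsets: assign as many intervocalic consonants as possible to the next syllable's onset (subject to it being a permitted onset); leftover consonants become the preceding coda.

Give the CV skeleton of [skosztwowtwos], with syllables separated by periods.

CCVCC.CCVC.CCVC

Vowels present: o, o, o; each is a nucleus, giving 3 syllables.
σ1/σ2 boundary: cluster /sztw/ — the longest permitted-onset suffix is /tw/; onset = /tw/, preceding coda = /sz/.
σ2/σ3 boundary: cluster /wtw/ — the longest permitted-onset suffix is /tw/; onset = /tw/, preceding coda = /w/.
So the parse is skosz.twow.twos.
Mapping each syllable to C/V: /skosz/ → CCVCC, /twow/ → CCVC, /twos/ → CCVC.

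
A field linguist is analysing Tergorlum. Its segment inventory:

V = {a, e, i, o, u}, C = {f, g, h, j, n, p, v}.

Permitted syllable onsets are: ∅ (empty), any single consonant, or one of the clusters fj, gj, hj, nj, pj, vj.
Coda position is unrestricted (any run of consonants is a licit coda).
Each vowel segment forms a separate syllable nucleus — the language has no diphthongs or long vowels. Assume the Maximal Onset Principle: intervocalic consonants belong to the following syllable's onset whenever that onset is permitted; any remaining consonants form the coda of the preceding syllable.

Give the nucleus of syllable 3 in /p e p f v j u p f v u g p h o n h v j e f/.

The vowels are e, u, u, o, e — 5 nuclei, so 5 syllables.
The third nucleus (vowel 3 from the left) is /u/.

u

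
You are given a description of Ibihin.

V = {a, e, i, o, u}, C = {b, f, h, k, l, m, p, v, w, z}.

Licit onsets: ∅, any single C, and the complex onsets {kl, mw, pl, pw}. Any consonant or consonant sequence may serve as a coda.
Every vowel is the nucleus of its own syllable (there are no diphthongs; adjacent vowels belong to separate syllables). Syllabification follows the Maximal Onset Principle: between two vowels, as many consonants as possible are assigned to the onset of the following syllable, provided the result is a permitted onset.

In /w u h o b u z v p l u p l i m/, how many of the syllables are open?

3

Vowels present: u, o, u, u, i; each is a nucleus, giving 5 syllables.
V1 /u/ – V2 /o/: /h/ → onset of the next syllable (single consonants are always licit onsets).
V2 /o/ – V3 /u/: just /b/ — single C goes to the following onset.
V3 /u/ – V4 /u/: /zvpl/ — longest licit onset from the right is /pl/, leaving /zv/ as coda.
V4 /u/ – V5 /i/: cluster /pl/ — /pl/ is itself a permitted onset, so the whole cluster goes right; preceding coda = ∅.
Syllabification: wu.ho.buzv.plu.plim.
Classifying each syllable: /wu/ (open), /ho/ (open), /buzv/ (closed), /plu/ (open), /plim/ (closed).
Open syllables: 3.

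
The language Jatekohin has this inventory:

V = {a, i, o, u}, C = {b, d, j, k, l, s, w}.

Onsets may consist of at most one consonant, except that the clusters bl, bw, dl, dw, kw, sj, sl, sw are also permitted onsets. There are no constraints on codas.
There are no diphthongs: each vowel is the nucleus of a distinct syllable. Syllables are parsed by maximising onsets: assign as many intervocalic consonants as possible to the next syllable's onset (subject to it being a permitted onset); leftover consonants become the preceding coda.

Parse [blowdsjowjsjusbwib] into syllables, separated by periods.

Vowels present: o, o, u, i; each is a nucleus, giving 4 syllables.
V1 /o/ – V2 /o/: cluster /wdsj/ — the longest permitted-onset suffix is /sj/; onset = /sj/, preceding coda = /wd/.
V2 /o/ – V3 /u/: /wjsj/ splits as /wj/ + /sj/ (/sj/ is the longest suffix that is a licit onset).
V3 /u/ – V4 /i/: /sbw/ splits as /s/ + /bw/ (/bw/ is the longest suffix that is a licit onset).

blowd.sjowj.sjus.bwib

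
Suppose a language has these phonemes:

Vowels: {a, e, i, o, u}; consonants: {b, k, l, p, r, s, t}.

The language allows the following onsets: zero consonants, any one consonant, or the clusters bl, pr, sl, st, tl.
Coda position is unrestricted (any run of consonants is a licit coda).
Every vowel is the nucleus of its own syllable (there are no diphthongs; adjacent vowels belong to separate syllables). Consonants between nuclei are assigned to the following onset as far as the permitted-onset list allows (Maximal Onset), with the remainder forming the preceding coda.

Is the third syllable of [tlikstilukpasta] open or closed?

closed

Nuclei (vowels): i, i, u, a, a → 5 syllables.
V1 /i/ – V2 /i/: /kst/ — longest licit onset from the right is /st/, leaving /k/ as coda.
V2 /i/ – V3 /u/: just /l/ — single C goes to the following onset.
V3 /u/ – V4 /a/: cluster /kp/ — the longest permitted-onset suffix is /p/; onset = /p/, preceding coda = /k/.
V4 /a/ – V5 /a/: /st/ — entire cluster is a permitted onset → onset /st/, coda ∅.
Putting it together: tlik.sti.luk.pa.sta.
Syllable 3 is /luk/ with coda /k/, so it is closed.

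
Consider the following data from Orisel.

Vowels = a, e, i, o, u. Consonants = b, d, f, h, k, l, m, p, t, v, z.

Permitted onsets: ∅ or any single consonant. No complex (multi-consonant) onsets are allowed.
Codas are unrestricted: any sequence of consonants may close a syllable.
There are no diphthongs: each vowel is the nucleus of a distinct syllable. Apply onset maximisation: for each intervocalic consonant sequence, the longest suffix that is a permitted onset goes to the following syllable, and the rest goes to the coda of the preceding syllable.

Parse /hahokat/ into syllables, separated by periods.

ha.ho.kat

Vowels present: a, o, a; each is a nucleus, giving 3 syllables.
V1 /a/ – V2 /o/: /h/ → onset of the next syllable (single consonants are always licit onsets).
V2 /o/ – V3 /a/: /k/ → onset of the next syllable (single consonants are always licit onsets).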